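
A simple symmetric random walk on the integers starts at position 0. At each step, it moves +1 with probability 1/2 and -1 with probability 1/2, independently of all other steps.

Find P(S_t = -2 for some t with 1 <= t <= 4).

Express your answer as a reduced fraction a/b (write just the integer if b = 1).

Answer: 3/8

Derivation:
Count via complement. Let g(t,s) = #length-t paths at position s with S_1..S_t all ≠ -2.
g(t,s) = g(t-1,s-1) + g(t-1,s+1) for s ≠ -2; g(t,-2) = 0.
t=0: g(0,0)=1
t=1: g(1,-1)=1 g(1,1)=1
t=2: g(2,0)=2 g(2,2)=1
t=3: g(3,-1)=2 g(3,1)=3 g(3,3)=1
t=4: g(4,0)=5 g(4,2)=4 g(4,4)=1
Paths never hitting -2: Σ_s g(4,s) = 10
Paths hitting -2: 2^4 - 10 = 6
P = 6/16 = 3/8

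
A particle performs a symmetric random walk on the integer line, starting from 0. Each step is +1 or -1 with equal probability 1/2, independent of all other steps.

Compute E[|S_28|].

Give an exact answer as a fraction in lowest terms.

Answer: 35102025/8388608

Derivation:
S_28 takes values m ≡ 0 (mod 2) with |m| ≤ 28; P(S_28=m) = C(28,(28+m)/2)/2^28.
Total paths: 2^28 = 268435456
Distribution: P(S=-28)=1/268435456, P(S=-26)=28/268435456, P(S=-24)=378/268435456, P(S=-22)=3276/268435456, P(S=-20)=20475/268435456, P(S=-18)=98280/268435456, P(S=-16)=376740/268435456, P(S=-14)=1184040/268435456, P(S=-12)=3108105/268435456, P(S=-10)=6906900/268435456, P(S=-8)=13123110/268435456, P(S=-6)=21474180/268435456, P(S=-4)=30421755/268435456, P(S=-2)=37442160/268435456, P(S=0)=40116600/268435456, P(S=2)=37442160/268435456, P(S=4)=30421755/268435456, P(S=6)=21474180/268435456, P(S=8)=13123110/268435456, P(S=10)=6906900/268435456, P(S=12)=3108105/268435456, P(S=14)=1184040/268435456, P(S=16)=376740/268435456, P(S=18)=98280/268435456, P(S=20)=20475/268435456, P(S=22)=3276/268435456, P(S=24)=378/268435456, P(S=26)=28/268435456, P(S=28)=1/268435456
E[|S_28|] = Σ_m |m|·P(S_28=m) = 1123264800/268435456 = 35102025/8388608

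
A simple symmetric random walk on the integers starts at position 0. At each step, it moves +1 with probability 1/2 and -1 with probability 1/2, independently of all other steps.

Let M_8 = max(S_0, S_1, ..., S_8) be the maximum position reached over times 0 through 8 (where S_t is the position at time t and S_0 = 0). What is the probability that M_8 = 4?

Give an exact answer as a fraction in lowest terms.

Answer: 7/64

Derivation:
Let M_8 = max(S_0,...,S_8). Use the reflection principle: for j ≥ 1, #{paths with M_8 ≥ j} = #{S_8 ≥ j} + #{S_8 ≥ j+1}.
By reflection, #{M_8 ≥ 4} = #{S_8 ≥ 4} + #{S_8 ≥ 5} = 37 + 9 = 46.
#{M_8 ≥ 5} = #{S_8 ≥ 5} + #{S_8 ≥ 6} = 9 + 9 = 18.
#{M_8 = 4} = 46 - 18 = 28.
P(M_8 = 4) = 28/256 = 7/64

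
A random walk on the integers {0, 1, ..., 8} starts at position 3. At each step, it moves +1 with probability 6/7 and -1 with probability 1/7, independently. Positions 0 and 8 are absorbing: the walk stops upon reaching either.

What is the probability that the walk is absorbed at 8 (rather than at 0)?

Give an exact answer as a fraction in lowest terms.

Biased walk: p = 6/7, q = 1/7, r = q/p = 1/6
Gambler's ruin: P(hit 8 before 0 | start at 3) = (1 - r^a)/(1 - r^N)
r^3 = 1/216; r^8 = 1/1679616
P = (1 - 1/216) / (1 - 1/1679616) = 215/216 / 1679615/1679616 = 334368/335923

Answer: 334368/335923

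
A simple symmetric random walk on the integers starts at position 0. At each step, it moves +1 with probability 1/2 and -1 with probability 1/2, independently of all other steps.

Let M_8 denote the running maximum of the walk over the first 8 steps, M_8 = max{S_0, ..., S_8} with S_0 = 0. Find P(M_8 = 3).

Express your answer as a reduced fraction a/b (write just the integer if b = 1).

Let M_8 = max(S_0,...,S_8). Use the reflection principle: for j ≥ 1, #{paths with M_8 ≥ j} = #{S_8 ≥ j} + #{S_8 ≥ j+1}.
By reflection, #{M_8 ≥ 3} = #{S_8 ≥ 3} + #{S_8 ≥ 4} = 37 + 37 = 74.
#{M_8 ≥ 4} = #{S_8 ≥ 4} + #{S_8 ≥ 5} = 37 + 9 = 46.
#{M_8 = 3} = 74 - 46 = 28.
P(M_8 = 3) = 28/256 = 7/64

Answer: 7/64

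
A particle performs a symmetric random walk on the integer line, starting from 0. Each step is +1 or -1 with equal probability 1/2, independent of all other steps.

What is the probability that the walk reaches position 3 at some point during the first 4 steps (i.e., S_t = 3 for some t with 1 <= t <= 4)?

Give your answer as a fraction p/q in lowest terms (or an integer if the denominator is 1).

Answer: 1/8

Derivation:
Count via complement. Let g(t,s) = #length-t paths at position s with S_1..S_t all ≠ 3.
g(t,s) = g(t-1,s-1) + g(t-1,s+1) for s ≠ 3; g(t,3) = 0.
t=0: g(0,0)=1
t=1: g(1,-1)=1 g(1,1)=1
t=2: g(2,-2)=1 g(2,0)=2 g(2,2)=1
t=3: g(3,-3)=1 g(3,-1)=3 g(3,1)=3
t=4: g(4,-4)=1 g(4,-2)=4 g(4,0)=6 g(4,2)=3
Paths never hitting 3: Σ_s g(4,s) = 14
Paths hitting 3: 2^4 - 14 = 2
P = 2/16 = 1/8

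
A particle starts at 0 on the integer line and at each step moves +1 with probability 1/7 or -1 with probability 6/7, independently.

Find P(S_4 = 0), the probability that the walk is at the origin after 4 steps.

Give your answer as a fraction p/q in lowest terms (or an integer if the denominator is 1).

To be at 0 after 4 steps: need exactly 2 steps of +1 and 2 of -1.
Number of such sequences: C(4,2) = 6
Each has probability (1/7)^2 · (6/7)^2 = 36/2401
P = 6 · 36/2401 = 216/2401

Answer: 216/2401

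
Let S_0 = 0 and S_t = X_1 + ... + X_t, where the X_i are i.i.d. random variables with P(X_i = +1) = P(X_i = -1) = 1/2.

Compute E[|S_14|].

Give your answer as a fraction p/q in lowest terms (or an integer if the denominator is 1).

Answer: 3003/1024

Derivation:
S_14 takes values m ≡ 0 (mod 2) with |m| ≤ 14; P(S_14=m) = C(14,(14+m)/2)/2^14.
Total paths: 2^14 = 16384
Distribution: P(S=-14)=1/16384, P(S=-12)=14/16384, P(S=-10)=91/16384, P(S=-8)=364/16384, P(S=-6)=1001/16384, P(S=-4)=2002/16384, P(S=-2)=3003/16384, P(S=0)=3432/16384, P(S=2)=3003/16384, P(S=4)=2002/16384, P(S=6)=1001/16384, P(S=8)=364/16384, P(S=10)=91/16384, P(S=12)=14/16384, P(S=14)=1/16384
E[|S_14|] = Σ_m |m|·P(S_14=m) = 48048/16384 = 3003/1024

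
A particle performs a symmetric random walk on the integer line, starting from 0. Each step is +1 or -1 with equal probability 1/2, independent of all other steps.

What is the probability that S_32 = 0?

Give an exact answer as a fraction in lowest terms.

To return to 0 after 32 steps: need exactly 16 steps of +1 and 16 of -1.
Favorable paths: C(32,16) = 601080390
Total paths: 2^32 = 4294967296
P = 601080390/4294967296 = 300540195/2147483648

Answer: 300540195/2147483648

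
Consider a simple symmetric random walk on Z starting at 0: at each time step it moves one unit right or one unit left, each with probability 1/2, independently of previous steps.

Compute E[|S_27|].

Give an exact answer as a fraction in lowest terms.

Answer: 35102025/8388608

Derivation:
S_27 takes values m ≡ 1 (mod 2) with |m| ≤ 27; P(S_27=m) = C(27,(27+m)/2)/2^27.
Total paths: 2^27 = 134217728
Distribution: P(S=-27)=1/134217728, P(S=-25)=27/134217728, P(S=-23)=351/134217728, P(S=-21)=2925/134217728, P(S=-19)=17550/134217728, P(S=-17)=80730/134217728, P(S=-15)=296010/134217728, P(S=-13)=888030/134217728, P(S=-11)=2220075/134217728, P(S=-9)=4686825/134217728, P(S=-7)=8436285/134217728, P(S=-5)=13037895/134217728, P(S=-3)=17383860/134217728, P(S=-1)=20058300/134217728, P(S=1)=20058300/134217728, P(S=3)=17383860/134217728, P(S=5)=13037895/134217728, P(S=7)=8436285/134217728, P(S=9)=4686825/134217728, P(S=11)=2220075/134217728, P(S=13)=888030/134217728, P(S=15)=296010/134217728, P(S=17)=80730/134217728, P(S=19)=17550/134217728, P(S=21)=2925/134217728, P(S=23)=351/134217728, P(S=25)=27/134217728, P(S=27)=1/134217728
E[|S_27|] = Σ_m |m|·P(S_27=m) = 561632400/134217728 = 35102025/8388608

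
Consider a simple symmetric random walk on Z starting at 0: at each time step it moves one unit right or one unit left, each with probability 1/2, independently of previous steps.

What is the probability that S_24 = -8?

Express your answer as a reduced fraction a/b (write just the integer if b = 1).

To reach position -8 after 24 steps: need 8 steps of +1 and 16 of -1.
Favorable paths: C(24,8) = 735471
Total paths: 2^24 = 16777216
P = 735471/16777216 = 735471/16777216

Answer: 735471/16777216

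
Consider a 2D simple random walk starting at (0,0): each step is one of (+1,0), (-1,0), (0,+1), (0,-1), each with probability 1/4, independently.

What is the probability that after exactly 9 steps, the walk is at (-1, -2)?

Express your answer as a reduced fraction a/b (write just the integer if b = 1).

Answer: 1323/32768

Derivation:
Let h be the number of horizontal steps (so 9-h are vertical). To end at (-1,-2) need (h-1)/2 right-steps and ((9-h)-2)/2 up-steps.
Sum over h with 1 ≤ h ≤ 7, h ≡ 1 (mod 2), 9-h ≡ 0 (mod 2):
h=1: C(9,1)·C(1,0)·C(8,3) = 9·1·56 = 504
h=3: C(9,3)·C(3,1)·C(6,2) = 84·3·15 = 3780
h=5: C(9,5)·C(5,2)·C(4,1) = 126·10·4 = 5040
h=7: C(9,7)·C(7,3)·C(2,0) = 36·35·1 = 1260
Total favorable: 10584
Total paths: 4^9 = 262144
P = 10584/262144 = 1323/32768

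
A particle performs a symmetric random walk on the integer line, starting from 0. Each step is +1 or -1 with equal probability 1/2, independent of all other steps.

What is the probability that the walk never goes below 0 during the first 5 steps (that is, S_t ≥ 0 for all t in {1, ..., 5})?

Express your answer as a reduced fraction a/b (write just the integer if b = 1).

Let f(t,s) = #length-t paths at position s with S_1..S_t all ≥ 0.
f(t,s) = f(t-1,s-1) + f(t-1,s+1) for s ≥ 0; f(t,s) = 0 for s < 0.
t=0: f(0,0)=1
t=1: f(1,1)=1
t=2: f(2,0)=1 f(2,2)=1
t=3: f(3,1)=2 f(3,3)=1
t=4: f(4,0)=2 f(4,2)=3 f(4,4)=1
t=5: f(5,1)=5 f(5,3)=4 f(5,5)=1
Σ_s f(5,s) = 10
P = 10/32 = 5/16

Answer: 5/16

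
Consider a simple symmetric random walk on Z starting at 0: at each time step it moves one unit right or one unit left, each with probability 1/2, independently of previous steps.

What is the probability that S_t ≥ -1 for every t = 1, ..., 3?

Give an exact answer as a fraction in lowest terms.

Let f(t,s) = #length-t paths at position s with S_1..S_t all ≥ -1.
f(t,s) = f(t-1,s-1) + f(t-1,s+1) for s ≥ -1; f(t,s) = 0 for s < -1.
t=0: f(0,0)=1
t=1: f(1,-1)=1 f(1,1)=1
t=2: f(2,0)=2 f(2,2)=1
t=3: f(3,-1)=2 f(3,1)=3 f(3,3)=1
Σ_s f(3,s) = 6
P = 6/8 = 3/4

Answer: 3/4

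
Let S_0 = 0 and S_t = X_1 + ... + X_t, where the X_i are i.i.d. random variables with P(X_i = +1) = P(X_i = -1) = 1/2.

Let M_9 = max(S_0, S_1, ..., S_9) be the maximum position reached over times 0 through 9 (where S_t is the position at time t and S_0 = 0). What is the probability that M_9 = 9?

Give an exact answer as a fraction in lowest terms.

Let M_9 = max(S_0,...,S_9). Use the reflection principle: for j ≥ 1, #{paths with M_9 ≥ j} = #{S_9 ≥ j} + #{S_9 ≥ j+1}.
By reflection, #{M_9 ≥ 9} = #{S_9 ≥ 9} + #{S_9 ≥ 10} = 1 + 0 = 1.
#{M_9 ≥ 10} = #{S_9 ≥ 10} + #{S_9 ≥ 11} = 0 + 0 = 0.
#{M_9 = 9} = 1 - 0 = 1.
P(M_9 = 9) = 1/512 = 1/512

Answer: 1/512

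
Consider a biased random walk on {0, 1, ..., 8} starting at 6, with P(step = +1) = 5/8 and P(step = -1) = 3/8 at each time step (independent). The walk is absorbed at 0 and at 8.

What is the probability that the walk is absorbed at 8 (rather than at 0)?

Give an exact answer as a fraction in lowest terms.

Biased walk: p = 5/8, q = 3/8, r = q/p = 3/5
Gambler's ruin: P(hit 8 before 0 | start at 6) = (1 - r^a)/(1 - r^N)
r^6 = 729/15625; r^8 = 6561/390625
P = (1 - 729/15625) / (1 - 6561/390625) = 14896/15625 / 384064/390625 = 23275/24004

Answer: 23275/24004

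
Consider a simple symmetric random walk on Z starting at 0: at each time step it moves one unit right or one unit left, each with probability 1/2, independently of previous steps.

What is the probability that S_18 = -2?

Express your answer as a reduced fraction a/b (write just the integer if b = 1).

To reach position -2 after 18 steps: need 8 steps of +1 and 10 of -1.
Favorable paths: C(18,8) = 43758
Total paths: 2^18 = 262144
P = 43758/262144 = 21879/131072

Answer: 21879/131072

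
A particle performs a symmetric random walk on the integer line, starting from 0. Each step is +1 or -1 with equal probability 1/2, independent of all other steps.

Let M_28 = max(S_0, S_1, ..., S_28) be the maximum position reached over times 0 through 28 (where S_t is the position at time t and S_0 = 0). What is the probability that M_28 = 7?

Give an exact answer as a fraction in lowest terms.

Answer: 6561555/134217728

Derivation:
Let M_28 = max(S_0,...,S_28). Use the reflection principle: for j ≥ 1, #{paths with M_28 ≥ j} = #{S_28 ≥ j} + #{S_28 ≥ j+1}.
By reflection, #{M_28 ≥ 7} = #{S_28 ≥ 7} + #{S_28 ≥ 8} = 24821333 + 24821333 = 49642666.
#{M_28 ≥ 8} = #{S_28 ≥ 8} + #{S_28 ≥ 9} = 24821333 + 11698223 = 36519556.
#{M_28 = 7} = 49642666 - 36519556 = 13123110.
P(M_28 = 7) = 13123110/268435456 = 6561555/134217728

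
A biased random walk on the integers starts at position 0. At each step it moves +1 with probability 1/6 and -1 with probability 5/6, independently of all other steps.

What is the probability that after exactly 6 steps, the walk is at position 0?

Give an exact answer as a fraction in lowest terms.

Answer: 625/11664

Derivation:
To be at 0 after 6 steps: need exactly 3 steps of +1 and 3 of -1.
Number of such sequences: C(6,3) = 20
Each has probability (1/6)^3 · (5/6)^3 = 125/46656
P = 20 · 125/46656 = 625/11664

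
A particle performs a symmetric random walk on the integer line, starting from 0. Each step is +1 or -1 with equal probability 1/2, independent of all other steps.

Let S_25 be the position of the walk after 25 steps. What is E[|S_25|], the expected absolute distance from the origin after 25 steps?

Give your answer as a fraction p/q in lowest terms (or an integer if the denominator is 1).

Answer: 16900975/4194304

Derivation:
S_25 takes values m ≡ 1 (mod 2) with |m| ≤ 25; P(S_25=m) = C(25,(25+m)/2)/2^25.
Total paths: 2^25 = 33554432
Distribution: P(S=-25)=1/33554432, P(S=-23)=25/33554432, P(S=-21)=300/33554432, P(S=-19)=2300/33554432, P(S=-17)=12650/33554432, P(S=-15)=53130/33554432, P(S=-13)=177100/33554432, P(S=-11)=480700/33554432, P(S=-9)=1081575/33554432, P(S=-7)=2042975/33554432, P(S=-5)=3268760/33554432, P(S=-3)=4457400/33554432, P(S=-1)=5200300/33554432, P(S=1)=5200300/33554432, P(S=3)=4457400/33554432, P(S=5)=3268760/33554432, P(S=7)=2042975/33554432, P(S=9)=1081575/33554432, P(S=11)=480700/33554432, P(S=13)=177100/33554432, P(S=15)=53130/33554432, P(S=17)=12650/33554432, P(S=19)=2300/33554432, P(S=21)=300/33554432, P(S=23)=25/33554432, P(S=25)=1/33554432
E[|S_25|] = Σ_m |m|·P(S_25=m) = 135207800/33554432 = 16900975/4194304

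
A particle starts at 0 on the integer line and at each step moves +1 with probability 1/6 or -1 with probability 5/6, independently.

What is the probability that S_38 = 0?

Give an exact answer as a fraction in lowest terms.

Answer: 28089891910552978515625/15471637197735803319257923584

Derivation:
To be at 0 after 38 steps: need exactly 19 steps of +1 and 19 of -1.
Number of such sequences: C(38,19) = 35345263800
Each has probability (1/6)^19 · (5/6)^19 = 19073486328125/371319292745659279662190166016
P = 35345263800 · 19073486328125/371319292745659279662190166016 = 28089891910552978515625/15471637197735803319257923584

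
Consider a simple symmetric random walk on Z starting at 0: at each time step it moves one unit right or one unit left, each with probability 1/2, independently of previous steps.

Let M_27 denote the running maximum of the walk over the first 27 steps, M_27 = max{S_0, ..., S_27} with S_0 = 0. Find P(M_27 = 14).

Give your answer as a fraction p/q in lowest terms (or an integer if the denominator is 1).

Let M_27 = max(S_0,...,S_27). Use the reflection principle: for j ≥ 1, #{paths with M_27 ≥ j} = #{S_27 ≥ j} + #{S_27 ≥ j+1}.
By reflection, #{M_27 ≥ 14} = #{S_27 ≥ 14} + #{S_27 ≥ 15} = 397594 + 397594 = 795188.
#{M_27 ≥ 15} = #{S_27 ≥ 15} + #{S_27 ≥ 16} = 397594 + 101584 = 499178.
#{M_27 = 14} = 795188 - 499178 = 296010.
P(M_27 = 14) = 296010/134217728 = 148005/67108864

Answer: 148005/67108864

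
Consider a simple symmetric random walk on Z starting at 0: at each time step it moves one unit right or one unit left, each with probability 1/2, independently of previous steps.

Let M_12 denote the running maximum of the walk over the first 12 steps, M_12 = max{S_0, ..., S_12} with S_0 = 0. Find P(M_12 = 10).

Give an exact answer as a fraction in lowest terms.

Answer: 3/1024

Derivation:
Let M_12 = max(S_0,...,S_12). Use the reflection principle: for j ≥ 1, #{paths with M_12 ≥ j} = #{S_12 ≥ j} + #{S_12 ≥ j+1}.
By reflection, #{M_12 ≥ 10} = #{S_12 ≥ 10} + #{S_12 ≥ 11} = 13 + 1 = 14.
#{M_12 ≥ 11} = #{S_12 ≥ 11} + #{S_12 ≥ 12} = 1 + 1 = 2.
#{M_12 = 10} = 14 - 2 = 12.
P(M_12 = 10) = 12/4096 = 3/1024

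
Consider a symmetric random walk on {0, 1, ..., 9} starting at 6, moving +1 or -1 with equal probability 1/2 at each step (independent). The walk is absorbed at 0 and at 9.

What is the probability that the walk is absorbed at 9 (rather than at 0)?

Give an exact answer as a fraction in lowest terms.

Answer: 2/3

Derivation:
Symmetric walk (p = 1/2): the harmonic-function argument gives P(hit 9 before 0 | start at 6) = a/N.
P = 6/9 = 2/3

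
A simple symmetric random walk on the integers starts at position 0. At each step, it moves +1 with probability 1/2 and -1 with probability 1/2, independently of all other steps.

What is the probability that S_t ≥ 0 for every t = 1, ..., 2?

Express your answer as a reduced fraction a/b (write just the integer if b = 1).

Answer: 1/2

Derivation:
Let f(t,s) = #length-t paths at position s with S_1..S_t all ≥ 0.
f(t,s) = f(t-1,s-1) + f(t-1,s+1) for s ≥ 0; f(t,s) = 0 for s < 0.
t=0: f(0,0)=1
t=1: f(1,1)=1
t=2: f(2,0)=1 f(2,2)=1
Σ_s f(2,s) = 2
P = 2/4 = 1/2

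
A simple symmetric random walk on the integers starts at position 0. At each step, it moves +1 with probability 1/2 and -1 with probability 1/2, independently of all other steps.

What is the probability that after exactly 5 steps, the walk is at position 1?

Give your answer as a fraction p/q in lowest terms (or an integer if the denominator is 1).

Answer: 5/16

Derivation:
To reach position 1 after 5 steps: need 3 steps of +1 and 2 of -1.
Favorable paths: C(5,3) = 10
Total paths: 2^5 = 32
P = 10/32 = 5/16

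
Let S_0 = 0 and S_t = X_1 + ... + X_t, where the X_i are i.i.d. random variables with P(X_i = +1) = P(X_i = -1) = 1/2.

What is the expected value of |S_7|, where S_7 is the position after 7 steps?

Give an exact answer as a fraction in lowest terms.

Answer: 35/16

Derivation:
S_7 takes values m ≡ 1 (mod 2) with |m| ≤ 7; P(S_7=m) = C(7,(7+m)/2)/2^7.
Total paths: 2^7 = 128
Distribution: P(S=-7)=1/128, P(S=-5)=7/128, P(S=-3)=21/128, P(S=-1)=35/128, P(S=1)=35/128, P(S=3)=21/128, P(S=5)=7/128, P(S=7)=1/128
E[|S_7|] = Σ_m |m|·P(S_7=m) = 280/128 = 35/16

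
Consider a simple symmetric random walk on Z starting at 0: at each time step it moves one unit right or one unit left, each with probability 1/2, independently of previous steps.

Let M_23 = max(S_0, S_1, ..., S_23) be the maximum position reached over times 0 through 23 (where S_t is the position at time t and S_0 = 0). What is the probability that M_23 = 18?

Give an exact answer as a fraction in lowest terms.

Let M_23 = max(S_0,...,S_23). Use the reflection principle: for j ≥ 1, #{paths with M_23 ≥ j} = #{S_23 ≥ j} + #{S_23 ≥ j+1}.
By reflection, #{M_23 ≥ 18} = #{S_23 ≥ 18} + #{S_23 ≥ 19} = 277 + 277 = 554.
#{M_23 ≥ 19} = #{S_23 ≥ 19} + #{S_23 ≥ 20} = 277 + 24 = 301.
#{M_23 = 18} = 554 - 301 = 253.
P(M_23 = 18) = 253/8388608 = 253/8388608

Answer: 253/8388608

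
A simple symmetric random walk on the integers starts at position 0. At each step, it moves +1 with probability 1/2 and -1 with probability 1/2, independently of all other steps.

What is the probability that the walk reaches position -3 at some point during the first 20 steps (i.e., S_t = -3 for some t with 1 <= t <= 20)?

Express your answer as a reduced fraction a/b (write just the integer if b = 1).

Answer: 131975/262144

Derivation:
Count via complement. Let g(t,s) = #length-t paths at position s with S_1..S_t all ≠ -3.
g(t,s) = g(t-1,s-1) + g(t-1,s+1) for s ≠ -3; g(t,-3) = 0.
t=0: g(0,0)=1
t=1: g(1,-1)=1 g(1,1)=1
t=2: g(2,-2)=1 g(2,0)=2 g(2,2)=1
t=3: g(3,-1)=3 g(3,1)=3 g(3,3)=1
t=4: g(4,-2)=3 g(4,0)=6 g(4,2)=4 g(4,4)=1
t=5: g(5,-1)=9 g(5,1)=10 g(5,3)=5 g(5,5)=1
t=6: g(6,-2)=9 g(6,0)=19 g(6,2)=15 g(6,4)=6 g(6,6)=1
t=7: g(7,-1)=28 g(7,1)=34 g(7,3)=21 g(7,5)=7 g(7,7)=1
t=8: g(8,-2)=28 g(8,0)=62 g(8,2)=55 g(8,4)=28 g(8,6)=8 g(8,8)=1
t=9: g(9,-1)=90 g(9,1)=117 g(9,3)=83 g(9,5)=36 g(9,7)=9 g(9,9)=1
t=10: g(10,-2)=90 g(10,0)=207 g(10,2)=200 g(10,4)=119 g(10,6)=45 g(10,8)=10 g(10,10)=1
t=11: g(11,-1)=297 g(11,1)=407 g(11,3)=319 g(11,5)=164 g(11,7)=55 g(11,9)=11 g(11,11)=1
t=12: g(12,-2)=297 g(12,0)=704 g(12,2)=726 g(12,4)=483 g(12,6)=219 g(12,8)=66 g(12,10)=12 g(12,12)=1
t=13: g(13,-1)=1001 g(13,1)=1430 g(13,3)=1209 g(13,5)=702 g(13,7)=285 g(13,9)=78 g(13,11)=13 g(13,13)=1
t=14: g(14,-2)=1001 g(14,0)=2431 g(14,2)=2639 g(14,4)=1911 g(14,6)=987 g(14,8)=363 g(14,10)=91 g(14,12)=14 g(14,14)=1
t=15: g(15,-1)=3432 g(15,1)=5070 g(15,3)=4550 g(15,5)=2898 g(15,7)=1350 g(15,9)=454 g(15,11)=105 g(15,13)=15 g(15,15)=1
t=16: g(16,-2)=3432 g(16,0)=8502 g(16,2)=9620 g(16,4)=7448 g(16,6)=4248 g(16,8)=1804 g(16,10)=559 g(16,12)=120 g(16,14)=16 g(16,16)=1
t=17: g(17,-1)=11934 g(17,1)=18122 g(17,3)=17068 g(17,5)=11696 g(17,7)=6052 g(17,9)=2363 g(17,11)=679 g(17,13)=136 g(17,15)=17 g(17,17)=1
t=18: g(18,-2)=11934 g(18,0)=30056 g(18,2)=35190 g(18,4)=28764 g(18,6)=17748 g(18,8)=8415 g(18,10)=3042 g(18,12)=815 g(18,14)=153 g(18,16)=18 g(18,18)=1
t=19: g(19,-1)=41990 g(19,1)=65246 g(19,3)=63954 g(19,5)=46512 g(19,7)=26163 g(19,9)=11457 g(19,11)=3857 g(19,13)=968 g(19,15)=171 g(19,17)=19 g(19,19)=1
t=20: g(20,-2)=41990 g(20,0)=107236 g(20,2)=129200 g(20,4)=110466 g(20,6)=72675 g(20,8)=37620 g(20,10)=15314 g(20,12)=4825 g(20,14)=1139 g(20,16)=190 g(20,18)=20 g(20,20)=1
Paths never hitting -3: Σ_s g(20,s) = 520676
Paths hitting -3: 2^20 - 520676 = 527900
P = 527900/1048576 = 131975/262144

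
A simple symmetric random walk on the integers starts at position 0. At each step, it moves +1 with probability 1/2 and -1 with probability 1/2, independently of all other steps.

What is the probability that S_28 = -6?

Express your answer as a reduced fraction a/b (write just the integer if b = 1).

Answer: 5368545/67108864

Derivation:
To reach position -6 after 28 steps: need 11 steps of +1 and 17 of -1.
Favorable paths: C(28,11) = 21474180
Total paths: 2^28 = 268435456
P = 21474180/268435456 = 5368545/67108864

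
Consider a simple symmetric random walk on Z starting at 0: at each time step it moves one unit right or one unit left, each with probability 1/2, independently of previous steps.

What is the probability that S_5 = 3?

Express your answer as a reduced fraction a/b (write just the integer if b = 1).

To reach position 3 after 5 steps: need 4 steps of +1 and 1 of -1.
Favorable paths: C(5,4) = 5
Total paths: 2^5 = 32
P = 5/32 = 5/32

Answer: 5/32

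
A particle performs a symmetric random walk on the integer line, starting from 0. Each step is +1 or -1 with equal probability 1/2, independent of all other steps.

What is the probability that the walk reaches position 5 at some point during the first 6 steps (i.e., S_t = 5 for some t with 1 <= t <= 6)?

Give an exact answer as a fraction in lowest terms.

Answer: 1/32

Derivation:
Count via complement. Let g(t,s) = #length-t paths at position s with S_1..S_t all ≠ 5.
g(t,s) = g(t-1,s-1) + g(t-1,s+1) for s ≠ 5; g(t,5) = 0.
t=0: g(0,0)=1
t=1: g(1,-1)=1 g(1,1)=1
t=2: g(2,-2)=1 g(2,0)=2 g(2,2)=1
t=3: g(3,-3)=1 g(3,-1)=3 g(3,1)=3 g(3,3)=1
t=4: g(4,-4)=1 g(4,-2)=4 g(4,0)=6 g(4,2)=4 g(4,4)=1
t=5: g(5,-5)=1 g(5,-3)=5 g(5,-1)=10 g(5,1)=10 g(5,3)=5
t=6: g(6,-6)=1 g(6,-4)=6 g(6,-2)=15 g(6,0)=20 g(6,2)=15 g(6,4)=5
Paths never hitting 5: Σ_s g(6,s) = 62
Paths hitting 5: 2^6 - 62 = 2
P = 2/64 = 1/32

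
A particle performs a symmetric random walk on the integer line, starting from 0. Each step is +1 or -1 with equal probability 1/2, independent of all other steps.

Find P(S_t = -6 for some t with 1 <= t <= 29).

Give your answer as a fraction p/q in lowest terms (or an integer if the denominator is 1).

Count via complement. Let g(t,s) = #length-t paths at position s with S_1..S_t all ≠ -6.
g(t,s) = g(t-1,s-1) + g(t-1,s+1) for s ≠ -6; g(t,-6) = 0.
t=0: g(0,0)=1
t=1: g(1,-1)=1 g(1,1)=1
t=2: g(2,-2)=1 g(2,0)=2 g(2,2)=1
t=3: g(3,-3)=1 g(3,-1)=3 g(3,1)=3 g(3,3)=1
t=4: g(4,-4)=1 g(4,-2)=4 g(4,0)=6 g(4,2)=4 g(4,4)=1
t=5: g(5,-5)=1 g(5,-3)=5 g(5,-1)=10 g(5,1)=10 g(5,3)=5 g(5,5)=1
t=6: g(6,-4)=6 g(6,-2)=15 g(6,0)=20 g(6,2)=15 g(6,4)=6 g(6,6)=1
t=7: g(7,-5)=6 g(7,-3)=21 g(7,-1)=35 g(7,1)=35 g(7,3)=21 g(7,5)=7 g(7,7)=1
t=8: g(8,-4)=27 g(8,-2)=56 g(8,0)=70 g(8,2)=56 g(8,4)=28 g(8,6)=8 g(8,8)=1
t=9: g(9,-5)=27 g(9,-3)=83 g(9,-1)=126 g(9,1)=126 g(9,3)=84 g(9,5)=36 g(9,7)=9 g(9,9)=1
t=10: g(10,-4)=110 g(10,-2)=209 g(10,0)=252 g(10,2)=210 g(10,4)=120 g(10,6)=45 g(10,8)=10 g(10,10)=1
t=11: g(11,-5)=110 g(11,-3)=319 g(11,-1)=461 g(11,1)=462 g(11,3)=330 g(11,5)=165 g(11,7)=55 g(11,9)=11 g(11,11)=1
t=12: g(12,-4)=429 g(12,-2)=780 g(12,0)=923 g(12,2)=792 g(12,4)=495 g(12,6)=220 g(12,8)=66 g(12,10)=12 g(12,12)=1
t=13: g(13,-5)=429 g(13,-3)=1209 g(13,-1)=1703 g(13,1)=1715 g(13,3)=1287 g(13,5)=715 g(13,7)=286 g(13,9)=78 g(13,11)=13 g(13,13)=1
t=14: g(14,-4)=1638 g(14,-2)=2912 g(14,0)=3418 g(14,2)=3002 g(14,4)=2002 g(14,6)=1001 g(14,8)=364 g(14,10)=91 g(14,12)=14 g(14,14)=1
t=15: g(15,-5)=1638 g(15,-3)=4550 g(15,-1)=6330 g(15,1)=6420 g(15,3)=5004 g(15,5)=3003 g(15,7)=1365 g(15,9)=455 g(15,11)=105 g(15,13)=15 g(15,15)=1
t=16: g(16,-4)=6188 g(16,-2)=10880 g(16,0)=12750 g(16,2)=11424 g(16,4)=8007 g(16,6)=4368 g(16,8)=1820 g(16,10)=560 g(16,12)=120 g(16,14)=16 g(16,16)=1
t=17: g(17,-5)=6188 g(17,-3)=17068 g(17,-1)=23630 g(17,1)=24174 g(17,3)=19431 g(17,5)=12375 g(17,7)=6188 g(17,9)=2380 g(17,11)=680 g(17,13)=136 g(17,15)=17 g(17,17)=1
t=18: g(18,-4)=23256 g(18,-2)=40698 g(18,0)=47804 g(18,2)=43605 g(18,4)=31806 g(18,6)=18563 g(18,8)=8568 g(18,10)=3060 g(18,12)=816 g(18,14)=153 g(18,16)=18 g(18,18)=1
t=19: g(19,-5)=23256 g(19,-3)=63954 g(19,-1)=88502 g(19,1)=91409 g(19,3)=75411 g(19,5)=50369 g(19,7)=27131 g(19,9)=11628 g(19,11)=3876 g(19,13)=969 g(19,15)=171 g(19,17)=19 g(19,19)=1
t=20: g(20,-4)=87210 g(20,-2)=152456 g(20,0)=179911 g(20,2)=166820 g(20,4)=125780 g(20,6)=77500 g(20,8)=38759 g(20,10)=15504 g(20,12)=4845 g(20,14)=1140 g(20,16)=190 g(20,18)=20 g(20,20)=1
t=21: g(21,-5)=87210 g(21,-3)=239666 g(21,-1)=332367 g(21,1)=346731 g(21,3)=292600 g(21,5)=203280 g(21,7)=116259 g(21,9)=54263 g(21,11)=20349 g(21,13)=5985 g(21,15)=1330 g(21,17)=210 g(21,19)=21 g(21,21)=1
t=22: g(22,-4)=326876 g(22,-2)=572033 g(22,0)=679098 g(22,2)=639331 g(22,4)=495880 g(22,6)=319539 g(22,8)=170522 g(22,10)=74612 g(22,12)=26334 g(22,14)=7315 g(22,16)=1540 g(22,18)=231 g(22,20)=22 g(22,22)=1
t=23: g(23,-5)=326876 g(23,-3)=898909 g(23,-1)=1251131 g(23,1)=1318429 g(23,3)=1135211 g(23,5)=815419 g(23,7)=490061 g(23,9)=245134 g(23,11)=100946 g(23,13)=33649 g(23,15)=8855 g(23,17)=1771 g(23,19)=253 g(23,21)=23 g(23,23)=1
t=24: g(24,-4)=1225785 g(24,-2)=2150040 g(24,0)=2569560 g(24,2)=2453640 g(24,4)=1950630 g(24,6)=1305480 g(24,8)=735195 g(24,10)=346080 g(24,12)=134595 g(24,14)=42504 g(24,16)=10626 g(24,18)=2024 g(24,20)=276 g(24,22)=24 g(24,24)=1
t=25: g(25,-5)=1225785 g(25,-3)=3375825 g(25,-1)=4719600 g(25,1)=5023200 g(25,3)=4404270 g(25,5)=3256110 g(25,7)=2040675 g(25,9)=1081275 g(25,11)=480675 g(25,13)=177099 g(25,15)=53130 g(25,17)=12650 g(25,19)=2300 g(25,21)=300 g(25,23)=25 g(25,25)=1
t=26: g(26,-4)=4601610 g(26,-2)=8095425 g(26,0)=9742800 g(26,2)=9427470 g(26,4)=7660380 g(26,6)=5296785 g(26,8)=3121950 g(26,10)=1561950 g(26,12)=657774 g(26,14)=230229 g(26,16)=65780 g(26,18)=14950 g(26,20)=2600 g(26,22)=325 g(26,24)=26 g(26,26)=1
t=27: g(27,-5)=4601610 g(27,-3)=12697035 g(27,-1)=17838225 g(27,1)=19170270 g(27,3)=17087850 g(27,5)=12957165 g(27,7)=8418735 g(27,9)=4683900 g(27,11)=2219724 g(27,13)=888003 g(27,15)=296009 g(27,17)=80730 g(27,19)=17550 g(27,21)=2925 g(27,23)=351 g(27,25)=27 g(27,27)=1
t=28: g(28,-4)=17298645 g(28,-2)=30535260 g(28,0)=37008495 g(28,2)=36258120 g(28,4)=30045015 g(28,6)=21375900 g(28,8)=13102635 g(28,10)=6903624 g(28,12)=3107727 g(28,14)=1184012 g(28,16)=376739 g(28,18)=98280 g(28,20)=20475 g(28,22)=3276 g(28,24)=378 g(28,26)=28 g(28,28)=1
t=29: g(29,-5)=17298645 g(29,-3)=47833905 g(29,-1)=67543755 g(29,1)=73266615 g(29,3)=66303135 g(29,5)=51420915 g(29,7)=34478535 g(29,9)=20006259 g(29,11)=10011351 g(29,13)=4291739 g(29,15)=1560751 g(29,17)=475019 g(29,19)=118755 g(29,21)=23751 g(29,23)=3654 g(29,25)=406 g(29,27)=29 g(29,29)=1
Paths never hitting -6: Σ_s g(29,s) = 394637220
Paths hitting -6: 2^29 - 394637220 = 142233692
P = 142233692/536870912 = 35558423/134217728

Answer: 35558423/134217728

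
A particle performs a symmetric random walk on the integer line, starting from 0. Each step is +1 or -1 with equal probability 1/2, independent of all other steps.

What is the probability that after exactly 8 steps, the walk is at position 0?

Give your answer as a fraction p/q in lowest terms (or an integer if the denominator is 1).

To return to 0 after 8 steps: need exactly 4 steps of +1 and 4 of -1.
Favorable paths: C(8,4) = 70
Total paths: 2^8 = 256
P = 70/256 = 35/128

Answer: 35/128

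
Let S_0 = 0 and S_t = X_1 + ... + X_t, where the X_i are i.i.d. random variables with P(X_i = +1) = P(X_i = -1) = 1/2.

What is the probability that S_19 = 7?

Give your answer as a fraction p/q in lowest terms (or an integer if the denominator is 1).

To reach position 7 after 19 steps: need 13 steps of +1 and 6 of -1.
Favorable paths: C(19,13) = 27132
Total paths: 2^19 = 524288
P = 27132/524288 = 6783/131072

Answer: 6783/131072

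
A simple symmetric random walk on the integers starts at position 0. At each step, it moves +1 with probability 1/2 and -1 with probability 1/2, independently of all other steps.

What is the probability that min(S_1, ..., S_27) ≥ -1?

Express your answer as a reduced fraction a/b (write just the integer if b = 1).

Let f(t,s) = #length-t paths at position s with S_1..S_t all ≥ -1.
f(t,s) = f(t-1,s-1) + f(t-1,s+1) for s ≥ -1; f(t,s) = 0 for s < -1.
t=0: f(0,0)=1
t=1: f(1,-1)=1 f(1,1)=1
t=2: f(2,0)=2 f(2,2)=1
t=3: f(3,-1)=2 f(3,1)=3 f(3,3)=1
t=4: f(4,0)=5 f(4,2)=4 f(4,4)=1
t=5: f(5,-1)=5 f(5,1)=9 f(5,3)=5 f(5,5)=1
t=6: f(6,0)=14 f(6,2)=14 f(6,4)=6 f(6,6)=1
t=7: f(7,-1)=14 f(7,1)=28 f(7,3)=20 f(7,5)=7 f(7,7)=1
t=8: f(8,0)=42 f(8,2)=48 f(8,4)=27 f(8,6)=8 f(8,8)=1
t=9: f(9,-1)=42 f(9,1)=90 f(9,3)=75 f(9,5)=35 f(9,7)=9 f(9,9)=1
t=10: f(10,0)=132 f(10,2)=165 f(10,4)=110 f(10,6)=44 f(10,8)=10 f(10,10)=1
t=11: f(11,-1)=132 f(11,1)=297 f(11,3)=275 f(11,5)=154 f(11,7)=54 f(11,9)=11 f(11,11)=1
t=12: f(12,0)=429 f(12,2)=572 f(12,4)=429 f(12,6)=208 f(12,8)=65 f(12,10)=12 f(12,12)=1
t=13: f(13,-1)=429 f(13,1)=1001 f(13,3)=1001 f(13,5)=637 f(13,7)=273 f(13,9)=77 f(13,11)=13 f(13,13)=1
t=14: f(14,0)=1430 f(14,2)=2002 f(14,4)=1638 f(14,6)=910 f(14,8)=350 f(14,10)=90 f(14,12)=14 f(14,14)=1
t=15: f(15,-1)=1430 f(15,1)=3432 f(15,3)=3640 f(15,5)=2548 f(15,7)=1260 f(15,9)=440 f(15,11)=104 f(15,13)=15 f(15,15)=1
t=16: f(16,0)=4862 f(16,2)=7072 f(16,4)=6188 f(16,6)=3808 f(16,8)=1700 f(16,10)=544 f(16,12)=119 f(16,14)=16 f(16,16)=1
t=17: f(17,-1)=4862 f(17,1)=11934 f(17,3)=13260 f(17,5)=9996 f(17,7)=5508 f(17,9)=2244 f(17,11)=663 f(17,13)=135 f(17,15)=17 f(17,17)=1
t=18: f(18,0)=16796 f(18,2)=25194 f(18,4)=23256 f(18,6)=15504 f(18,8)=7752 f(18,10)=2907 f(18,12)=798 f(18,14)=152 f(18,16)=18 f(18,18)=1
t=19: f(19,-1)=16796 f(19,1)=41990 f(19,3)=48450 f(19,5)=38760 f(19,7)=23256 f(19,9)=10659 f(19,11)=3705 f(19,13)=950 f(19,15)=170 f(19,17)=19 f(19,19)=1
t=20: f(20,0)=58786 f(20,2)=90440 f(20,4)=87210 f(20,6)=62016 f(20,8)=33915 f(20,10)=14364 f(20,12)=4655 f(20,14)=1120 f(20,16)=189 f(20,18)=20 f(20,20)=1
t=21: f(21,-1)=58786 f(21,1)=149226 f(21,3)=177650 f(21,5)=149226 f(21,7)=95931 f(21,9)=48279 f(21,11)=19019 f(21,13)=5775 f(21,15)=1309 f(21,17)=209 f(21,19)=21 f(21,21)=1
t=22: f(22,0)=208012 f(22,2)=326876 f(22,4)=326876 f(22,6)=245157 f(22,8)=144210 f(22,10)=67298 f(22,12)=24794 f(22,14)=7084 f(22,16)=1518 f(22,18)=230 f(22,20)=22 f(22,22)=1
t=23: f(23,-1)=208012 f(23,1)=534888 f(23,3)=653752 f(23,5)=572033 f(23,7)=389367 f(23,9)=211508 f(23,11)=92092 f(23,13)=31878 f(23,15)=8602 f(23,17)=1748 f(23,19)=252 f(23,21)=23 f(23,23)=1
t=24: f(24,0)=742900 f(24,2)=1188640 f(24,4)=1225785 f(24,6)=961400 f(24,8)=600875 f(24,10)=303600 f(24,12)=123970 f(24,14)=40480 f(24,16)=10350 f(24,18)=2000 f(24,20)=275 f(24,22)=24 f(24,24)=1
t=25: f(25,-1)=742900 f(25,1)=1931540 f(25,3)=2414425 f(25,5)=2187185 f(25,7)=1562275 f(25,9)=904475 f(25,11)=427570 f(25,13)=164450 f(25,15)=50830 f(25,17)=12350 f(25,19)=2275 f(25,21)=299 f(25,23)=25 f(25,25)=1
t=26: f(26,0)=2674440 f(26,2)=4345965 f(26,4)=4601610 f(26,6)=3749460 f(26,8)=2466750 f(26,10)=1332045 f(26,12)=592020 f(26,14)=215280 f(26,16)=63180 f(26,18)=14625 f(26,20)=2574 f(26,22)=324 f(26,24)=26 f(26,26)=1
t=27: f(27,-1)=2674440 f(27,1)=7020405 f(27,3)=8947575 f(27,5)=8351070 f(27,7)=6216210 f(27,9)=3798795 f(27,11)=1924065 f(27,13)=807300 f(27,15)=278460 f(27,17)=77805 f(27,19)=17199 f(27,21)=2898 f(27,23)=350 f(27,25)=27 f(27,27)=1
Σ_s f(27,s) = 40116600
P = 40116600/134217728 = 5014575/16777216

Answer: 5014575/16777216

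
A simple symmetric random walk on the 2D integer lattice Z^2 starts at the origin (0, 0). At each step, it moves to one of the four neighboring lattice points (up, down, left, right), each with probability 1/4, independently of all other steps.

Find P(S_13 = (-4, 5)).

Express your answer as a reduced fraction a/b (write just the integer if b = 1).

Answer: 16731/8388608

Derivation:
Let h be the number of horizontal steps (so 13-h are vertical). To end at (-4,5) need (h-4)/2 right-steps and ((13-h)+5)/2 up-steps.
Sum over h with 4 ≤ h ≤ 8, h ≡ 0 (mod 2), 13-h ≡ 1 (mod 2):
h=4: C(13,4)·C(4,0)·C(9,7) = 715·1·36 = 25740
h=6: C(13,6)·C(6,1)·C(7,6) = 1716·6·7 = 72072
h=8: C(13,8)·C(8,2)·C(5,5) = 1287·28·1 = 36036
Total favorable: 133848
Total paths: 4^13 = 67108864
P = 133848/67108864 = 16731/8388608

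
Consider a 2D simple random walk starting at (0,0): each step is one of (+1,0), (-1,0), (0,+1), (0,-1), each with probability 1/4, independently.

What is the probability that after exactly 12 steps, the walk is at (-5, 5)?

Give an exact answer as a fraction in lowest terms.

Let h be the number of horizontal steps (so 12-h are vertical). To end at (-5,5) need (h-5)/2 right-steps and ((12-h)+5)/2 up-steps.
Sum over h with 5 ≤ h ≤ 7, h ≡ 1 (mod 2), 12-h ≡ 1 (mod 2):
h=5: C(12,5)·C(5,0)·C(7,6) = 792·1·7 = 5544
h=7: C(12,7)·C(7,1)·C(5,5) = 792·7·1 = 5544
Total favorable: 11088
Total paths: 4^12 = 16777216
P = 11088/16777216 = 693/1048576

Answer: 693/1048576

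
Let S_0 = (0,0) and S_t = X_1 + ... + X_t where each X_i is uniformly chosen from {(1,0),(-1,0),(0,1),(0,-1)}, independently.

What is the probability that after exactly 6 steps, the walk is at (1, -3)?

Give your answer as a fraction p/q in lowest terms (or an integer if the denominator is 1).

Let h be the number of horizontal steps (so 6-h are vertical). To end at (1,-3) need (h+1)/2 right-steps and ((6-h)-3)/2 up-steps.
Sum over h with 1 ≤ h ≤ 3, h ≡ 1 (mod 2), 6-h ≡ 1 (mod 2):
h=1: C(6,1)·C(1,1)·C(5,1) = 6·1·5 = 30
h=3: C(6,3)·C(3,2)·C(3,0) = 20·3·1 = 60
Total favorable: 90
Total paths: 4^6 = 4096
P = 90/4096 = 45/2048

Answer: 45/2048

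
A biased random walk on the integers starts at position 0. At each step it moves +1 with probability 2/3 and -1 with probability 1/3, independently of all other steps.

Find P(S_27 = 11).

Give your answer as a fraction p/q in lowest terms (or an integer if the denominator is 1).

To reach position 11 after 27 steps: need 19 steps of +1 and 8 steps of -1.
Number of such sequences: C(27,19) = 2220075
Each has probability (2/3)^19 · (1/3)^8 = 524288/7625597484987
P = 2220075 · 524288/7625597484987 = 43109580800/282429536481

Answer: 43109580800/282429536481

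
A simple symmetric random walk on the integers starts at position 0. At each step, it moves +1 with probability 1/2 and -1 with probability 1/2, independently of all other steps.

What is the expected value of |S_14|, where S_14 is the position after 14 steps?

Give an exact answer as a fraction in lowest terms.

S_14 takes values m ≡ 0 (mod 2) with |m| ≤ 14; P(S_14=m) = C(14,(14+m)/2)/2^14.
Total paths: 2^14 = 16384
Distribution: P(S=-14)=1/16384, P(S=-12)=14/16384, P(S=-10)=91/16384, P(S=-8)=364/16384, P(S=-6)=1001/16384, P(S=-4)=2002/16384, P(S=-2)=3003/16384, P(S=0)=3432/16384, P(S=2)=3003/16384, P(S=4)=2002/16384, P(S=6)=1001/16384, P(S=8)=364/16384, P(S=10)=91/16384, P(S=12)=14/16384, P(S=14)=1/16384
E[|S_14|] = Σ_m |m|·P(S_14=m) = 48048/16384 = 3003/1024

Answer: 3003/1024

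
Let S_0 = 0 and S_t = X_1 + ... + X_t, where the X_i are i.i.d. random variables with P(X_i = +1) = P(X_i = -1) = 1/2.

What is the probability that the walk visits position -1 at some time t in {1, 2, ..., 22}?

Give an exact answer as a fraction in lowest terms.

Count via complement. Let g(t,s) = #length-t paths at position s with S_1..S_t all ≠ -1.
g(t,s) = g(t-1,s-1) + g(t-1,s+1) for s ≠ -1; g(t,-1) = 0.
t=0: g(0,0)=1
t=1: g(1,1)=1
t=2: g(2,0)=1 g(2,2)=1
t=3: g(3,1)=2 g(3,3)=1
t=4: g(4,0)=2 g(4,2)=3 g(4,4)=1
t=5: g(5,1)=5 g(5,3)=4 g(5,5)=1
t=6: g(6,0)=5 g(6,2)=9 g(6,4)=5 g(6,6)=1
t=7: g(7,1)=14 g(7,3)=14 g(7,5)=6 g(7,7)=1
t=8: g(8,0)=14 g(8,2)=28 g(8,4)=20 g(8,6)=7 g(8,8)=1
t=9: g(9,1)=42 g(9,3)=48 g(9,5)=27 g(9,7)=8 g(9,9)=1
t=10: g(10,0)=42 g(10,2)=90 g(10,4)=75 g(10,6)=35 g(10,8)=9 g(10,10)=1
t=11: g(11,1)=132 g(11,3)=165 g(11,5)=110 g(11,7)=44 g(11,9)=10 g(11,11)=1
t=12: g(12,0)=132 g(12,2)=297 g(12,4)=275 g(12,6)=154 g(12,8)=54 g(12,10)=11 g(12,12)=1
t=13: g(13,1)=429 g(13,3)=572 g(13,5)=429 g(13,7)=208 g(13,9)=65 g(13,11)=12 g(13,13)=1
t=14: g(14,0)=429 g(14,2)=1001 g(14,4)=1001 g(14,6)=637 g(14,8)=273 g(14,10)=77 g(14,12)=13 g(14,14)=1
t=15: g(15,1)=1430 g(15,3)=2002 g(15,5)=1638 g(15,7)=910 g(15,9)=350 g(15,11)=90 g(15,13)=14 g(15,15)=1
t=16: g(16,0)=1430 g(16,2)=3432 g(16,4)=3640 g(16,6)=2548 g(16,8)=1260 g(16,10)=440 g(16,12)=104 g(16,14)=15 g(16,16)=1
t=17: g(17,1)=4862 g(17,3)=7072 g(17,5)=6188 g(17,7)=3808 g(17,9)=1700 g(17,11)=544 g(17,13)=119 g(17,15)=16 g(17,17)=1
t=18: g(18,0)=4862 g(18,2)=11934 g(18,4)=13260 g(18,6)=9996 g(18,8)=5508 g(18,10)=2244 g(18,12)=663 g(18,14)=135 g(18,16)=17 g(18,18)=1
t=19: g(19,1)=16796 g(19,3)=25194 g(19,5)=23256 g(19,7)=15504 g(19,9)=7752 g(19,11)=2907 g(19,13)=798 g(19,15)=152 g(19,17)=18 g(19,19)=1
t=20: g(20,0)=16796 g(20,2)=41990 g(20,4)=48450 g(20,6)=38760 g(20,8)=23256 g(20,10)=10659 g(20,12)=3705 g(20,14)=950 g(20,16)=170 g(20,18)=19 g(20,20)=1
t=21: g(21,1)=58786 g(21,3)=90440 g(21,5)=87210 g(21,7)=62016 g(21,9)=33915 g(21,11)=14364 g(21,13)=4655 g(21,15)=1120 g(21,17)=189 g(21,19)=20 g(21,21)=1
t=22: g(22,0)=58786 g(22,2)=149226 g(22,4)=177650 g(22,6)=149226 g(22,8)=95931 g(22,10)=48279 g(22,12)=19019 g(22,14)=5775 g(22,16)=1309 g(22,18)=209 g(22,20)=21 g(22,22)=1
Paths never hitting -1: Σ_s g(22,s) = 705432
Paths hitting -1: 2^22 - 705432 = 3488872
P = 3488872/4194304 = 436109/524288

Answer: 436109/524288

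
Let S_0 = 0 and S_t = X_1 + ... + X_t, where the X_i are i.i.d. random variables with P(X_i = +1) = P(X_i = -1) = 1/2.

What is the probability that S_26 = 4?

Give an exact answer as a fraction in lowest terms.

Answer: 482885/4194304

Derivation:
To reach position 4 after 26 steps: need 15 steps of +1 and 11 of -1.
Favorable paths: C(26,15) = 7726160
Total paths: 2^26 = 67108864
P = 7726160/67108864 = 482885/4194304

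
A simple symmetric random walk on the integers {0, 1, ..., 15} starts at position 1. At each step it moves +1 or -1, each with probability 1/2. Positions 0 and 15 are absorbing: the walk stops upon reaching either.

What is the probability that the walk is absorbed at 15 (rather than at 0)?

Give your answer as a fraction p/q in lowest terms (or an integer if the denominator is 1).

Answer: 1/15

Derivation:
Symmetric walk (p = 1/2): the harmonic-function argument gives P(hit 15 before 0 | start at 1) = a/N.
P = 1/15 = 1/15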